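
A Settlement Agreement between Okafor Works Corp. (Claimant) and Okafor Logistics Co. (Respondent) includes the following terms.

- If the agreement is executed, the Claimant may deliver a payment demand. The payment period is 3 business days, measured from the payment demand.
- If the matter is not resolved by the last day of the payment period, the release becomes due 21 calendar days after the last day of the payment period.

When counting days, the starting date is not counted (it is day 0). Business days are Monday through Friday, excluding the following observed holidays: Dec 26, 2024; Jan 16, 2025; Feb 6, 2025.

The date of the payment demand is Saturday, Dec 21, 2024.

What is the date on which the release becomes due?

The last day of the payment period: 3 business days after Saturday, Dec 21, 2024, skipping weekends — Dec 23, Dec 24, Dec 25 — lands on Wednesday, Dec 25, 2024.
The date on which the release becomes due: 21 calendar days after Dec 25, 2024 is Jan 15, 2025.

Jan 15, 2025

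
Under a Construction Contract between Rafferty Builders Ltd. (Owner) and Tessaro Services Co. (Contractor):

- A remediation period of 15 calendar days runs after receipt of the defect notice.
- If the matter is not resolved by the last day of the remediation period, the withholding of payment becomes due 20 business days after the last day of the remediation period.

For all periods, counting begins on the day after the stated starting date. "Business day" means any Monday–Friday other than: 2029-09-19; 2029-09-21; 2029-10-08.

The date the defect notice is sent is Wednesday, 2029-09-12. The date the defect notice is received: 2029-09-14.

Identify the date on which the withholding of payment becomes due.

The last day of the remediation period: 2029-09-14 + 15 days = 2029-09-29.
The date on which the withholding of payment becomes due: 20 business days after Saturday, 2029-09-29, skipping weekends and the listed holiday on Oct 8 — Oct 1, Oct 2, Oct 3, Oct 4, …, Oct 25, Oct 26, Oct 29 — lands on Monday, 2029-10-29.

2029-10-29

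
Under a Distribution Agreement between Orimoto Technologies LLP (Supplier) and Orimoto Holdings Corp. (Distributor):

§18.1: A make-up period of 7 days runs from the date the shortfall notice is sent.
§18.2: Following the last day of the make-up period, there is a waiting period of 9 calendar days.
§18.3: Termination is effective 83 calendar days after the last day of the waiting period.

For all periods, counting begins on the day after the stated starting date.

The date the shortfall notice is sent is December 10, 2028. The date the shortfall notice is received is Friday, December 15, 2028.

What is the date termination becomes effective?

March 19, 2029

The last day of the make-up period: December 10, 2028 + 7 days = December 17, 2028.
The last day of the waiting period: December 17, 2028 + 9 days = December 26, 2028.
Adding 83 calendar days to December 26, 2028 gives March 19, 2029, which is the date termination becomes effective.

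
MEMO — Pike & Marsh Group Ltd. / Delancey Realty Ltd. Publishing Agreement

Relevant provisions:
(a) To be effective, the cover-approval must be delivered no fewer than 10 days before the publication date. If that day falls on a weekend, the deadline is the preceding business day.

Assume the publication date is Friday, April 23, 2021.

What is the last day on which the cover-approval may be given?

April 13, 2021

Counting back 10 calendar days from April 23, 2021 gives April 13, 2021. That is a Tuesday, so no adjustment is needed.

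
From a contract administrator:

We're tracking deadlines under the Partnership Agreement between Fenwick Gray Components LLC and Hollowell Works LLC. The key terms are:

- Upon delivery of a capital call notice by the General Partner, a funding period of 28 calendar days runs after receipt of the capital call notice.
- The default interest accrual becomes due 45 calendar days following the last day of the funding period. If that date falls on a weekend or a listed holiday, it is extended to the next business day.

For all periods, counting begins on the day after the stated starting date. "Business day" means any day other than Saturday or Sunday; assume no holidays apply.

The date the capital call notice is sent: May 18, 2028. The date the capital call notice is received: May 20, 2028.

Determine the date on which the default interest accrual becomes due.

The last day of the funding period: May 20, 2028 + 28 days = June 17, 2028.
The date on which the default interest accrual becomes due: 45 calendar days after June 17, 2028 is August 1, 2028. August 1, 2028 is a Tuesday, so no roll-forward applies.

August 1, 2028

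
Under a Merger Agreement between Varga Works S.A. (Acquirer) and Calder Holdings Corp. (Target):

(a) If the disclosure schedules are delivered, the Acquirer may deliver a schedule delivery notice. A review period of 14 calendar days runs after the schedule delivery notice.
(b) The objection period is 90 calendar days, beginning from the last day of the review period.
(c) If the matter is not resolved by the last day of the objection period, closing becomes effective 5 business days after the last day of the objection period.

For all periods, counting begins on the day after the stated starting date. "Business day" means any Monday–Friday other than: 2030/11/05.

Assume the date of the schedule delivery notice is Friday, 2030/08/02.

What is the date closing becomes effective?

2030/11/21

The last day of the review period: 2030/08/02 + 14 days = 2030/08/16.
Adding 90 calendar days to 2030/08/16 gives 2030/11/14, which is the last day of the objection period.
From Thursday, 2030/11/14, 5 business days (Nov 15, Nov 18, Nov 19, Nov 20, Nov 21, skipping weekends) brings us to Thursday, 2030/11/21, which is the date closing becomes effective.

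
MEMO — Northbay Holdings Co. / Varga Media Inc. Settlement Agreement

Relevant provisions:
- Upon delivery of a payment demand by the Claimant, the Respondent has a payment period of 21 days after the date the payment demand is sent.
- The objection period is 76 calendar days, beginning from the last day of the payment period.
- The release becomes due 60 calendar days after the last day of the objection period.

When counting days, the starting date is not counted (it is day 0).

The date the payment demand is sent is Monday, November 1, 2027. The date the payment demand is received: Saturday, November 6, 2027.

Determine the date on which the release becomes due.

The last day of the payment period: 21 calendar days after November 1, 2027 is November 22, 2027.
The last day of the objection period: November 22, 2027 + 76 days = February 6, 2028.
Adding 60 calendar days to February 6, 2028 gives April 6, 2028, which is the date on which the release becomes due.

April 6, 2028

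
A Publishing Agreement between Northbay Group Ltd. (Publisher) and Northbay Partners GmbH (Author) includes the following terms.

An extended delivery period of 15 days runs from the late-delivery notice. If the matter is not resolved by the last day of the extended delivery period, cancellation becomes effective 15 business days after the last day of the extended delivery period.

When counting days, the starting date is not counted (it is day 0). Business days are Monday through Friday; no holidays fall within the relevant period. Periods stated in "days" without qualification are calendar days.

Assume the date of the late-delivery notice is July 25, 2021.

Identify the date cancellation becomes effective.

Adding 15 calendar days to July 25, 2021 gives August 9, 2021, which is the last day of the extended delivery period.
From Monday, August 9, 2021, 15 business days (Aug 10, Aug 11, Aug 12, Aug 13, …, Aug 26, Aug 27, Aug 30, skipping weekends) brings us to Monday, August 30, 2021, which is the date cancellation becomes effective.

August 30, 2021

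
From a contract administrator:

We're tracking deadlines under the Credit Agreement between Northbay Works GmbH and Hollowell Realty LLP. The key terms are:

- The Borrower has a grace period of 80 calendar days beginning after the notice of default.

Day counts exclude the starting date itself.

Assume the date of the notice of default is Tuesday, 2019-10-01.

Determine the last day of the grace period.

2019-12-20

The last day of the grace period: 2019-10-01 + 80 days = 2019-12-20.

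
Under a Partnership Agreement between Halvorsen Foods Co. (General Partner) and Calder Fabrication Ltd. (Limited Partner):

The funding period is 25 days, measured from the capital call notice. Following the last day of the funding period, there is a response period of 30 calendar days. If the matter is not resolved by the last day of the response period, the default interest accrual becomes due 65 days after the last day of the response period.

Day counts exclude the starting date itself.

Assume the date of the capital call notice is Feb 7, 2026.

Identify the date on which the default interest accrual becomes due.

The last day of the funding period: Feb 7, 2026 + 25 days = Mar 4, 2026.
Adding 30 calendar days to Mar 4, 2026 gives Apr 3, 2026, which is the last day of the response period.
Adding 65 calendar days to Apr 3, 2026 gives Jun 7, 2026, which is the date on which the default interest accrual becomes due.

Jun 7, 2026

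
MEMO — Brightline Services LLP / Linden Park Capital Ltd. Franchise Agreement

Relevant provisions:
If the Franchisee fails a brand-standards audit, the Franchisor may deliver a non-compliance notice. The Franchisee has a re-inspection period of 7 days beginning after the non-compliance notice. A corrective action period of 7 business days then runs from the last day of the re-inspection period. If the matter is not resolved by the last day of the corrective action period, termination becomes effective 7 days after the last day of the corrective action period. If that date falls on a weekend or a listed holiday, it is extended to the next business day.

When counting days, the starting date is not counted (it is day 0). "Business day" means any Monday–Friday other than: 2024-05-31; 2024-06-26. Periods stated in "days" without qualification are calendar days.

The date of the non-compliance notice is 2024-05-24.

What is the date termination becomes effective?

2024-06-18

The last day of the re-inspection period: 7 calendar days after 2024-05-24 is 2024-05-31.
From Friday, 2024-05-31, 7 business days (Jun 3, Jun 4, Jun 5, Jun 6, Jun 7, Jun 10, Jun 11, skipping weekends) brings us to Tuesday, 2024-06-11, which is the last day of the corrective action period.
Adding 7 calendar days to 2024-06-11 gives 2024-06-18, which is the date termination becomes effective. 2024-06-18 is a Tuesday and is not a listed holiday, so no roll-forward applies.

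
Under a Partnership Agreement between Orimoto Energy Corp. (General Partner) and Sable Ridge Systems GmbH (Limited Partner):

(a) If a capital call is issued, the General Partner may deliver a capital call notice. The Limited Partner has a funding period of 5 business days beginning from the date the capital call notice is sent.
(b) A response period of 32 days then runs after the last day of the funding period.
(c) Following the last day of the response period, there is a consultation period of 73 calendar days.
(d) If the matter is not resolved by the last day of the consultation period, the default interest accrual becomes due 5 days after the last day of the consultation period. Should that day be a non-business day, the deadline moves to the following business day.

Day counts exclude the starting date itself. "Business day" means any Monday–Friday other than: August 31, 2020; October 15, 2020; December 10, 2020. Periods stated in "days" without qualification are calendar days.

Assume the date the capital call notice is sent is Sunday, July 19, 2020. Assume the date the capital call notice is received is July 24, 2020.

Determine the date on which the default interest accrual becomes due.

The last day of the funding period: 5 business days after Sunday, July 19, 2020, skipping weekends — Jul 20, Jul 21, Jul 22, Jul 23, Jul 24 — lands on Friday, July 24, 2020.
The last day of the response period: 32 calendar days after July 24, 2020 is August 25, 2020.
The last day of the consultation period: 73 calendar days after August 25, 2020 is November 6, 2020.
The date on which the default interest accrual becomes due: November 6, 2020 + 5 days = November 11, 2020. November 11, 2020 is a Wednesday and is not a listed holiday, so no roll-forward applies.

November 11, 2020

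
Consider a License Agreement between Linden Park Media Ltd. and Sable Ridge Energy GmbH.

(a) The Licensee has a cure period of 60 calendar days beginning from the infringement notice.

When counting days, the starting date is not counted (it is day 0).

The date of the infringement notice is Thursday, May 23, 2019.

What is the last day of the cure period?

July 22, 2019

The last day of the cure period: May 23, 2019 + 60 days = July 22, 2019.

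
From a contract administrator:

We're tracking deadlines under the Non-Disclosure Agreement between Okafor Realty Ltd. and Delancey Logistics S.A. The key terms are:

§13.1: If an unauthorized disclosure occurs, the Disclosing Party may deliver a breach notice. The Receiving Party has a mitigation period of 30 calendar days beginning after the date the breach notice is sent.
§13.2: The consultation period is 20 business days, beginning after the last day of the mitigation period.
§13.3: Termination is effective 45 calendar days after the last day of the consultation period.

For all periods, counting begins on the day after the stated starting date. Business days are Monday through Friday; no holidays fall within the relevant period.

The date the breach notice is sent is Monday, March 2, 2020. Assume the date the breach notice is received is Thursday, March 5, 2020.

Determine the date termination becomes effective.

Adding 30 calendar days to March 2, 2020 gives April 1, 2020, which is the last day of the mitigation period.
The last day of the consultation period: counting 20 business days from Wednesday, April 1, 2020 (Apr 2, Apr 3, Apr 6, Apr 7, …, Apr 27, Apr 28, Apr 29, skipping weekends) reaches Wednesday, April 29, 2020.
The date termination becomes effective: 45 calendar days after April 29, 2020 is June 13, 2020.

June 13, 2020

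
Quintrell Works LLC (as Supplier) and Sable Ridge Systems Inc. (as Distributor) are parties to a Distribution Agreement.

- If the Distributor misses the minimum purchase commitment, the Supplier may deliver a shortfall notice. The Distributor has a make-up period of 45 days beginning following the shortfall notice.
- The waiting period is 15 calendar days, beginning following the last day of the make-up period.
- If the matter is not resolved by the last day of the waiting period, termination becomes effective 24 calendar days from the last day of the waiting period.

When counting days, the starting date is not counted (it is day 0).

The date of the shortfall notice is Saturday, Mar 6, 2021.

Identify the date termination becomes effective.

The last day of the make-up period: Mar 6, 2021 + 45 days = Apr 20, 2021.
Adding 15 calendar days to Apr 20, 2021 gives May 5, 2021, which is the last day of the waiting period.
The date termination becomes effective: 24 calendar days after May 5, 2021 is May 29, 2021.

May 29, 2021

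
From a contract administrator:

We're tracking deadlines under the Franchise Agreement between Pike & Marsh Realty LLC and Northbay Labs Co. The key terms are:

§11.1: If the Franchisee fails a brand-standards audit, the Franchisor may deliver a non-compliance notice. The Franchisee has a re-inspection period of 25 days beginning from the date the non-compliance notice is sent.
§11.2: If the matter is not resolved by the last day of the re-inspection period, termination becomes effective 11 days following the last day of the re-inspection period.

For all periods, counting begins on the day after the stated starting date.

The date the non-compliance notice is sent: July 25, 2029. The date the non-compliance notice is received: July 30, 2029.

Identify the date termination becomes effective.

The last day of the re-inspection period: July 25, 2029 + 25 days = August 19, 2029.
The date termination becomes effective: August 19, 2029 + 11 days = August 30, 2029.

August 30, 2029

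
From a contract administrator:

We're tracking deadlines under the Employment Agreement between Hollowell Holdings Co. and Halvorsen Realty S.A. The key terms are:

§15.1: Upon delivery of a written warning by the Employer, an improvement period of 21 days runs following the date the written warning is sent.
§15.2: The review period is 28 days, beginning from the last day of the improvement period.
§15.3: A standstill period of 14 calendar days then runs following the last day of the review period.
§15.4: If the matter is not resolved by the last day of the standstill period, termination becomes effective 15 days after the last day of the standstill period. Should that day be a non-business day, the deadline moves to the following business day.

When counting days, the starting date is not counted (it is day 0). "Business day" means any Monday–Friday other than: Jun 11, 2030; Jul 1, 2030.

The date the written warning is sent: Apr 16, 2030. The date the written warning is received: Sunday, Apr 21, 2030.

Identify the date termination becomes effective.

The last day of the improvement period: Apr 16, 2030 + 21 days = May 7, 2030.
The last day of the review period: 28 calendar days after May 7, 2030 is Jun 4, 2030.
The last day of the standstill period: 14 calendar days after Jun 4, 2030 is Jun 18, 2030.
Adding 15 calendar days to Jun 18, 2030 gives Jul 3, 2030, which is the date termination becomes effective. Jul 3, 2030 is a Wednesday and is not a listed holiday, so no roll-forward applies.

Jul 3, 2030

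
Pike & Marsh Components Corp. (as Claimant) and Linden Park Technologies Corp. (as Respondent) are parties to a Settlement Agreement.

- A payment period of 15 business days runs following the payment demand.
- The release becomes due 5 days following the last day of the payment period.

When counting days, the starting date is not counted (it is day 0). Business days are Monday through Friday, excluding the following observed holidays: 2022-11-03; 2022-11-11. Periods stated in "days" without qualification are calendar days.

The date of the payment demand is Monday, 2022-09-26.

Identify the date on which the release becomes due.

From Monday, 2022-09-26, 15 business days (Sep 27, Sep 28, Sep 29, Sep 30, …, Oct 13, Oct 14, Oct 17, skipping weekends) brings us to Monday, 2022-10-17, which is the last day of the payment period.
Adding 5 calendar days to 2022-10-17 gives 2022-10-22, which is the date on which the release becomes due.

2022-10-22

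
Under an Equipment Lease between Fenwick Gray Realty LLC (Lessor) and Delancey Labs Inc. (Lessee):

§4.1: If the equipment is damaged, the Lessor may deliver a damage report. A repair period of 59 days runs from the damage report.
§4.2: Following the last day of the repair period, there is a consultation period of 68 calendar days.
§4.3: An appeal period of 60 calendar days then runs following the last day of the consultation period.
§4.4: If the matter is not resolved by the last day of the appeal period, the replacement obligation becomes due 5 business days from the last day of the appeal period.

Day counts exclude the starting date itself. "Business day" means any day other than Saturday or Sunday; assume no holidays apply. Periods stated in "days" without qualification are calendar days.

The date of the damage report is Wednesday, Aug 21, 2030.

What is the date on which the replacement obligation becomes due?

Mar 3, 2031

The last day of the repair period: Aug 21, 2030 + 59 days = Oct 19, 2030.
The last day of the consultation period: Oct 19, 2030 + 68 days = Dec 26, 2030.
The last day of the appeal period: 60 calendar days after Dec 26, 2030 is Feb 24, 2031.
The date on which the replacement obligation becomes due: counting 5 business days from Monday, Feb 24, 2031 (Feb 25, Feb 26, Feb 27, Feb 28, Mar 3, skipping weekends) reaches Monday, Mar 3, 2031.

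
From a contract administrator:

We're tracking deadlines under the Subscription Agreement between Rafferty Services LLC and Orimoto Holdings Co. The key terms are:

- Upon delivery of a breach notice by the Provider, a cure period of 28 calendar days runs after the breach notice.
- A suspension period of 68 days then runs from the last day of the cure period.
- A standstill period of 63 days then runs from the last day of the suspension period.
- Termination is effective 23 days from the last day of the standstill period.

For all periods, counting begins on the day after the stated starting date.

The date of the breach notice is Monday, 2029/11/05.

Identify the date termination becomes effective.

Adding 28 calendar days to 2029/11/05 gives 2029/12/03, which is the last day of the cure period.
Adding 68 calendar days to 2029/12/03 gives 2030/02/09, which is the last day of the suspension period.
The last day of the standstill period: 2030/02/09 + 63 days = 2030/04/13.
The date termination becomes effective: 2030/04/13 + 23 days = 2030/05/06.

2030/05/06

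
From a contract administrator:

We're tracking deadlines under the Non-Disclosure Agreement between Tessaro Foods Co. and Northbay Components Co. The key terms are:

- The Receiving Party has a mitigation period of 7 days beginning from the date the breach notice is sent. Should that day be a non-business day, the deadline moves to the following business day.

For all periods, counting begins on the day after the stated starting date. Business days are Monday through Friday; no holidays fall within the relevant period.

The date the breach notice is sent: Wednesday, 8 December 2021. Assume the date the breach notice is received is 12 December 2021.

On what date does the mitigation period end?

15 December 2021

Adding 7 calendar days to 8 December 2021 gives 15 December 2021, which is the last day of the mitigation period. 15 December 2021 is a Wednesday, so no roll-forward applies.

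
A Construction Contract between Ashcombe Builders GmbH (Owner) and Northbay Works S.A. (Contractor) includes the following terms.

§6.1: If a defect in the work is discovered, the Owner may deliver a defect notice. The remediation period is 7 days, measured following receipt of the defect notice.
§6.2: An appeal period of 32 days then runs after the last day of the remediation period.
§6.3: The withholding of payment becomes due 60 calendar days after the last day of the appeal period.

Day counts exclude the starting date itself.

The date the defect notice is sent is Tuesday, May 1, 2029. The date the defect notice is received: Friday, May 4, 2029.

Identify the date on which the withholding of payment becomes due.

August 11, 2029

The last day of the remediation period: May 4, 2029 + 7 days = May 11, 2029.
The last day of the appeal period: 32 calendar days after May 11, 2029 is June 12, 2029.
Adding 60 calendar days to June 12, 2029 gives August 11, 2029, which is the date on which the withholding of payment becomes due.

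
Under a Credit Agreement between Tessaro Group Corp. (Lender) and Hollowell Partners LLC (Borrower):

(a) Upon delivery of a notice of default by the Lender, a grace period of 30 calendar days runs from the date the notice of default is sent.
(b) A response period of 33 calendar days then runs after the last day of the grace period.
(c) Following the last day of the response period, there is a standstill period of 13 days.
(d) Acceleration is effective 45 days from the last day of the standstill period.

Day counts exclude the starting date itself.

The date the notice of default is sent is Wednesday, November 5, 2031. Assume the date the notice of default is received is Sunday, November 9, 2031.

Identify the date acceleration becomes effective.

March 5, 2032

The last day of the grace period: 30 calendar days after November 5, 2031 is December 5, 2031.
Adding 33 calendar days to December 5, 2031 gives January 7, 2032, which is the last day of the response period.
Adding 13 calendar days to January 7, 2032 gives January 20, 2032, which is the last day of the standstill period.
The date acceleration becomes effective: January 20, 2032 + 45 days = March 5, 2032.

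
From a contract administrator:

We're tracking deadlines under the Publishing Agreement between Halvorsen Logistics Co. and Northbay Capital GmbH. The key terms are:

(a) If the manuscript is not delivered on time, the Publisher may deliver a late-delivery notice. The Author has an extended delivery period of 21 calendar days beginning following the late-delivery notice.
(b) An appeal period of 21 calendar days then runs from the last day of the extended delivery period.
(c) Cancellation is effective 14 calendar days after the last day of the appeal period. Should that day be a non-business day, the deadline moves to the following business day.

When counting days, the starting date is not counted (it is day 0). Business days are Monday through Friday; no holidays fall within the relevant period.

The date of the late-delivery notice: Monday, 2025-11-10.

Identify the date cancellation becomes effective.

2026-01-05

The last day of the extended delivery period: 21 calendar days after 2025-11-10 is 2025-12-01.
The last day of the appeal period: 2025-12-01 + 21 days = 2025-12-22.
The date cancellation becomes effective: 2025-12-22 + 14 days = 2026-01-05. 2026-01-05 is a Monday, so no roll-forward applies.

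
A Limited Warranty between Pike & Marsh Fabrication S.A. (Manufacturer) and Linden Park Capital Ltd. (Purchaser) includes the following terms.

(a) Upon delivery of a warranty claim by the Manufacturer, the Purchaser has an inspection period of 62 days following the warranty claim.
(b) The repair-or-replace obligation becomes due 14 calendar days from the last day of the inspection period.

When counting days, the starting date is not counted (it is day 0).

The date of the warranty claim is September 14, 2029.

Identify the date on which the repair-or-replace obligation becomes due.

Adding 62 calendar days to September 14, 2029 gives November 15, 2029, which is the last day of the inspection period.
The date on which the repair-or-replace obligation becomes due: November 15, 2029 + 14 days = November 29, 2029.

November 29, 2029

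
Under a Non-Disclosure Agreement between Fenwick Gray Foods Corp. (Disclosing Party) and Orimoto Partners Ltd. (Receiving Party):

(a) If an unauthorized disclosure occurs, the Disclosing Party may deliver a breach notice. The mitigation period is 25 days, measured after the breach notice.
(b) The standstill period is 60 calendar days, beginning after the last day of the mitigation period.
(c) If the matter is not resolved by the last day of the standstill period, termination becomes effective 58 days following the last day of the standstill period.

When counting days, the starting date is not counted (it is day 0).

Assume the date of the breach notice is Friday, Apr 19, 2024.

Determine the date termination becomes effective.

The last day of the mitigation period: 25 calendar days after Apr 19, 2024 is May 14, 2024.
The last day of the standstill period: May 14, 2024 + 60 days = Jul 13, 2024.
Adding 58 calendar days to Jul 13, 2024 gives Sep 9, 2024, which is the date termination becomes effective.

Sep 9, 2024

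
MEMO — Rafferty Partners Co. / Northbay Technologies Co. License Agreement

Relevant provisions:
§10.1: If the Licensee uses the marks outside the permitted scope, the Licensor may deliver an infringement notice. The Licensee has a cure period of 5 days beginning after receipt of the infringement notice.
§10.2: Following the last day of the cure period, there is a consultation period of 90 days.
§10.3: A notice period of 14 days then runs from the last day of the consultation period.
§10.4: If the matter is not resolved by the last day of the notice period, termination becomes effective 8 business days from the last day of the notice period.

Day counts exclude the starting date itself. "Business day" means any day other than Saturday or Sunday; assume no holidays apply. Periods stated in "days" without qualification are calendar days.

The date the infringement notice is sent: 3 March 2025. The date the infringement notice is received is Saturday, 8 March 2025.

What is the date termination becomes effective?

The last day of the cure period: 8 March 2025 + 5 days = 13 March 2025.
The last day of the consultation period: 90 calendar days after 13 March 2025 is 11 June 2025.
The last day of the notice period: 14 calendar days after 11 June 2025 is 25 June 2025.
The date termination becomes effective: counting 8 business days from Wednesday, 25 June 2025 (Jun 26, Jun 27, Jun 30, Jul 1, Jul 2, Jul 3, Jul 4, Jul 7, skipping weekends) reaches Monday, 7 July 2025.

7 July 2025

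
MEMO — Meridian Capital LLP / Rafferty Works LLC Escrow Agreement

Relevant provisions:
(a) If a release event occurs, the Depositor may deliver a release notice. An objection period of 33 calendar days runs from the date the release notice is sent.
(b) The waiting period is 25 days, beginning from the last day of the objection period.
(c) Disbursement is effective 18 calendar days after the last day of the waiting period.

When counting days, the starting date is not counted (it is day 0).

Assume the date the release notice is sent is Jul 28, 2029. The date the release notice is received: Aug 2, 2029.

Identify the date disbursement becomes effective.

The last day of the objection period: 33 calendar days after Jul 28, 2029 is Aug 30, 2029.
The last day of the waiting period: Aug 30, 2029 + 25 days = Sep 24, 2029.
The date disbursement becomes effective: 18 calendar days after Sep 24, 2029 is Oct 12, 2029.

Oct 12, 2029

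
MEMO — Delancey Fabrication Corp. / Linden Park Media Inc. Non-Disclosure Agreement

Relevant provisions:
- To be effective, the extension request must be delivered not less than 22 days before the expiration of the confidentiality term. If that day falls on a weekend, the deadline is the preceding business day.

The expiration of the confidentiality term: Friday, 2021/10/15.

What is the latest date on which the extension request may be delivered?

2021/10/15 minus 22 days is 2021/09/23. That is a Thursday, so no adjustment is needed.

2021/09/23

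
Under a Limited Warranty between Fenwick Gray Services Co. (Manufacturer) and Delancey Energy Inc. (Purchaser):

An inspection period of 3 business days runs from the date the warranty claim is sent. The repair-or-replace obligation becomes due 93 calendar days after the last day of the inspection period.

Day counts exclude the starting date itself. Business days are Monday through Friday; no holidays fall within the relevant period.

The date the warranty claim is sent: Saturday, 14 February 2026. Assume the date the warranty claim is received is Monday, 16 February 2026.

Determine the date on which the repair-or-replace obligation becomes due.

The last day of the inspection period: counting 3 business days from Saturday, 14 February 2026 (Feb 16, Feb 17, Feb 18, skipping weekends) reaches Wednesday, 18 February 2026.
The date on which the repair-or-replace obligation becomes due: 18 February 2026 + 93 days = 22 May 2026.

22 May 2026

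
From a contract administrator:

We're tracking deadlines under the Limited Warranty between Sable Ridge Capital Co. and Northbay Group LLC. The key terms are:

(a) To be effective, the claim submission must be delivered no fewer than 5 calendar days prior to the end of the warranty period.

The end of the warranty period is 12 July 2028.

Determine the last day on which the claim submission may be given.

7 July 2028

12 July 2028 minus 5 days is 7 July 2028.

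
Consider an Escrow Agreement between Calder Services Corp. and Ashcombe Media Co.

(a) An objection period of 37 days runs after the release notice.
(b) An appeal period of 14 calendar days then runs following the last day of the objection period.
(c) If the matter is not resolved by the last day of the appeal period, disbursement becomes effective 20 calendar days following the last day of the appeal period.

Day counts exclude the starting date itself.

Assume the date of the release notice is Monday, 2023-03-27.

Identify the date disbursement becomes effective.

The last day of the objection period: 37 calendar days after 2023-03-27 is 2023-05-03.
Adding 14 calendar days to 2023-05-03 gives 2023-05-17, which is the last day of the appeal period.
The date disbursement becomes effective: 2023-05-17 + 20 days = 2023-06-06.

2023-06-06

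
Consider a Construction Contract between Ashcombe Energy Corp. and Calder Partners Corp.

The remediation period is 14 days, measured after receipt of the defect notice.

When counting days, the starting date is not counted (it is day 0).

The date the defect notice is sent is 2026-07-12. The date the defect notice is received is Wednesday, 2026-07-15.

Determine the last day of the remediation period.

Adding 14 calendar days to 2026-07-15 gives 2026-07-29, which is the last day of the remediation period.

2026-07-29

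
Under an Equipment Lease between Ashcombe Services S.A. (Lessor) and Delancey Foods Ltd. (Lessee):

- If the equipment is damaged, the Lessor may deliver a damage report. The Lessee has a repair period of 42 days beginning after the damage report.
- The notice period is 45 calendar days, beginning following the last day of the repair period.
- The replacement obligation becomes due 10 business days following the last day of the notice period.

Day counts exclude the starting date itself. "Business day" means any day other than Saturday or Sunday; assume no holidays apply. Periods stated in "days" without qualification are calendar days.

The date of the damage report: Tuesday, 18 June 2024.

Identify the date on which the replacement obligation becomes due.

The last day of the repair period: 18 June 2024 + 42 days = 30 July 2024.
Adding 45 calendar days to 30 July 2024 gives 13 September 2024, which is the last day of the notice period.
The date on which the replacement obligation becomes due: 10 business days after Friday, 13 September 2024, skipping weekends — Sep 16, Sep 17, Sep 18, Sep 19, Sep 20, Sep 23, Sep 24, Sep 25, Sep 26, Sep 27 — lands on Friday, 27 September 2024.

27 September 2024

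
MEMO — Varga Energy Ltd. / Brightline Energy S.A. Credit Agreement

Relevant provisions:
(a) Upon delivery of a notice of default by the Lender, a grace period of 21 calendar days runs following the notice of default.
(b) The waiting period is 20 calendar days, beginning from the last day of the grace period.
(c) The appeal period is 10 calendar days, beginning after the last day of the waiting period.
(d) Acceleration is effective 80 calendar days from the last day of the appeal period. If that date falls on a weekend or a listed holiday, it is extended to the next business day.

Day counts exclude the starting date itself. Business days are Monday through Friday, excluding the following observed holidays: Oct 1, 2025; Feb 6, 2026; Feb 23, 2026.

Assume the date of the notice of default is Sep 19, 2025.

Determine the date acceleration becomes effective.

Adding 21 calendar days to Sep 19, 2025 gives Oct 10, 2025, which is the last day of the grace period.
Adding 20 calendar days to Oct 10, 2025 gives Oct 30, 2025, which is the last day of the waiting period.
Adding 10 calendar days to Oct 30, 2025 gives Nov 9, 2025, which is the last day of the appeal period.
The date acceleration becomes effective: Nov 9, 2025 + 80 days = Jan 28, 2026. Jan 28, 2026 is a Wednesday and is not a listed holiday, so no roll-forward applies.

Jan 28, 2026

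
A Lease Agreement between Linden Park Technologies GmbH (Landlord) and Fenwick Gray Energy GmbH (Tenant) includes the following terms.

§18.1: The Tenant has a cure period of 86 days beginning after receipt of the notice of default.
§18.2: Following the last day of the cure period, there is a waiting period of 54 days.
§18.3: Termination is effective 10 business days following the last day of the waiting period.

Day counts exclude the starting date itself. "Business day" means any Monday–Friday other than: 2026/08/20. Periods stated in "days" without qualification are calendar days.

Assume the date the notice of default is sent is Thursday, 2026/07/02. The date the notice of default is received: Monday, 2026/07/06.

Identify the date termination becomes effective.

Adding 86 calendar days to 2026/07/06 gives 2026/09/30, which is the last day of the cure period.
The last day of the waiting period: 2026/09/30 + 54 days = 2026/11/23.
From Monday, 2026/11/23, 10 business days (Nov 24, Nov 25, Nov 26, Nov 27, Nov 30, Dec 1, Dec 2, Dec 3, Dec 4, Dec 7, skipping weekends) brings us to Monday, 2026/12/07, which is the date termination becomes effective.

2026/12/07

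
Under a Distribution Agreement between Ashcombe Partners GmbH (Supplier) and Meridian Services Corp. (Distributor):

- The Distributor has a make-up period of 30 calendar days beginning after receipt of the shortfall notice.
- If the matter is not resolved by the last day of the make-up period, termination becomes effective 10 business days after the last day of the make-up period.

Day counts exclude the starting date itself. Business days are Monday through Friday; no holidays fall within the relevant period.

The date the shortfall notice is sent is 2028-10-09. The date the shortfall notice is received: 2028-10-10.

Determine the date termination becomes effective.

2028-11-23

The last day of the make-up period: 30 calendar days after 2028-10-10 is 2028-11-09.
The date termination becomes effective: counting 10 business days from Thursday, 2028-11-09 (Nov 10, Nov 13, Nov 14, Nov 15, Nov 16, Nov 17, Nov 20, Nov 21, Nov 22, Nov 23, skipping weekends) reaches Thursday, 2028-11-23.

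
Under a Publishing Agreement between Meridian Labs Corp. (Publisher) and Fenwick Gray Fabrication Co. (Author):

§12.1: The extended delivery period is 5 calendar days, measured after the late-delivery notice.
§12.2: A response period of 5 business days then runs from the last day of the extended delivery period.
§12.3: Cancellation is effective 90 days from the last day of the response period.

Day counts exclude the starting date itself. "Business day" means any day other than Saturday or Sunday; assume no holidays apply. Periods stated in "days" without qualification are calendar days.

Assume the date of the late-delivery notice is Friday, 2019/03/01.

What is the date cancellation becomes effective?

2019/06/11

The last day of the extended delivery period: 2019/03/01 + 5 days = 2019/03/06.
The last day of the response period: 5 business days after Wednesday, 2019/03/06, skipping weekends — Mar 7, Mar 8, Mar 11, Mar 12, Mar 13 — lands on Wednesday, 2019/03/13.
The date cancellation becomes effective: 2019/03/13 + 90 days = 2019/06/11.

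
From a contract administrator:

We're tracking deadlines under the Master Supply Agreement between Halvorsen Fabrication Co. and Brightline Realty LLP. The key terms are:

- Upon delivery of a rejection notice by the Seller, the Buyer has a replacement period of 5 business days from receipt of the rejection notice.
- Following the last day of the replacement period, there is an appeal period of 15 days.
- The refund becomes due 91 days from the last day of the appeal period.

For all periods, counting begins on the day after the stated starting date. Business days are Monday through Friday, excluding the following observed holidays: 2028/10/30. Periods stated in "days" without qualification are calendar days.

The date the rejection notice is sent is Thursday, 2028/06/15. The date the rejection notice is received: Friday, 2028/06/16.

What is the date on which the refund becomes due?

The last day of the replacement period: counting 5 business days from Friday, 2028/06/16 (Jun 19, Jun 20, Jun 21, Jun 22, Jun 23, skipping weekends) reaches Friday, 2028/06/23.
The last day of the appeal period: 2028/06/23 + 15 days = 2028/07/08.
The date on which the refund becomes due: 91 calendar days after 2028/07/08 is 2028/10/07.

2028/10/07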